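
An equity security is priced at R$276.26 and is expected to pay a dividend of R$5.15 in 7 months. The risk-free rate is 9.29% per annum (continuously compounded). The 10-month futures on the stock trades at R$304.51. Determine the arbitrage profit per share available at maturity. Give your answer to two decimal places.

PV(dividends) I = 5.15·e^(−0.0929·7/12) = 4.8783
Fair futures F* = (S − I)·e^(rT) = (276.26 − 4.8783)·e^0.077417 = 271.3817 × 1.080493 = 293.2260
Market R$304.51 > fair 293.2260: forward overpriced → cash-and-carry (borrow at r, buy the stock and collect the dividends, short the forward).
Profit at T = |F_mkt − F*| = |304.51 − 293.2260| = R$11.28 per share

R$11.28 per share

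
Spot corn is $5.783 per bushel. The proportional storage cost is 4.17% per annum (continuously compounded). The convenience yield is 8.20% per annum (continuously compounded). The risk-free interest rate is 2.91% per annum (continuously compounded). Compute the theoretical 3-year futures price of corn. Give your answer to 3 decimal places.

$5.592 per bushel

Net carry = r + u − y = 0.0291 + 0.0417 − 0.0820 = -0.0112
F = S·e^((r+u−y)T) = 5.783 · e^(-0.0112 × 3) = 5.783 · e^-0.033600
= 5.783 × 0.966958 = $5.592 per bushel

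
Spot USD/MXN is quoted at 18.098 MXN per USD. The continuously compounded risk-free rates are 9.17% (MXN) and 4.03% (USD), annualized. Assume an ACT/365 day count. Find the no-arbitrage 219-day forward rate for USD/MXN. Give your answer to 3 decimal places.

18.665

F = S·e^((r_MXN − r_USD)T) = 18.098 · e^((0.0917 − 0.0403) × 219/365)
= 18.098 · e^0.030840 = 18.098 × 1.031320
F = 18.665 MXN per USD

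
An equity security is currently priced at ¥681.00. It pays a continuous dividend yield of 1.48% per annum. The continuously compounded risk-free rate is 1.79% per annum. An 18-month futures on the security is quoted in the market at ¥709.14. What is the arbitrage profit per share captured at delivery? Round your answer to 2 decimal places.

¥24.97 per share

Fair futures: F* = S·e^(carry·T), with carry = (r − q) = 0.0179 − 0.0148 = 0.0031
F* = 681.00 · e^(0.0031 × 18/12) = 681.00 · e^0.004650 = 681.00 × 1.004661 = ¥684.1741
Market ¥709.14 > fair ¥684.1741: forward overpriced → cash-and-carry (buy spot, short the forward).
At maturity, profit = |F_mkt − F*| = |709.14 − 684.1741| = ¥24.97 per share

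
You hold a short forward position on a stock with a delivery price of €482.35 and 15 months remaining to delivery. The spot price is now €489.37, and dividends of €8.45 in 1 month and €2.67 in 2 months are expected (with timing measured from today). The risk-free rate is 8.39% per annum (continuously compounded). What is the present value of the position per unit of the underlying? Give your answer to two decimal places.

-€44.02

PV(remaining dividends) I = 8.45·e^(−0.0839·1/12) + 2.67·e^(−0.0839·2/12) = 11.0241
Current forward F = (S − I)·e^(rT) = (489.37 − 11.0241)·e^(0.0839·15/12) = 478.3459 × 1.110572 = 531.2376
Value (long) = (F − K)·e^(−rT) = (531.2376 − 482.35) × 0.900437 = 44.0202
Short position value = −(long value) = -€44.02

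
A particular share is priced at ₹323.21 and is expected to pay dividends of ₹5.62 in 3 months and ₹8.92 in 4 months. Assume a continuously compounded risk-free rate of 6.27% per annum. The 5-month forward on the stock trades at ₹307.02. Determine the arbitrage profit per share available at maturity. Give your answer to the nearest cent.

₹10.10 per share

PV(dividends) I = 5.62·e^(−0.0627·3/12) + 8.92·e^(−0.0627·4/12) = 14.2681
Fair forward F* = (S − I)·e^(rT) = (323.21 − 14.2681)·e^0.026125 = 308.9419 × 1.026469 = 317.1193
Market ₹307.02 < fair 317.1193: forward underpriced → reverse cash-and-carry (short the stock, invest proceeds at r, pay the dividends, go long the forward).
Profit at T = |F_mkt − F*| = |307.02 − 317.1193| = ₹10.10 per share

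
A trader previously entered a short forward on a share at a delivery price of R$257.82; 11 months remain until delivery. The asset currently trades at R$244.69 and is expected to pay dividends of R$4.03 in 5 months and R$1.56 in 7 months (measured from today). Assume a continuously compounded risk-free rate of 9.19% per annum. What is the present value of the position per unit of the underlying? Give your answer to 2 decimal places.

-R$2.34

PV(remaining dividends) I = 4.03·e^(−0.0919·5/12) + 1.56·e^(−0.0919·7/12) = 5.3572
Current forward F = (S − I)·e^(rT) = (244.69 − 5.3572)·e^(0.0919·11/12) = 239.3328 × 1.087892 = 260.3682
Value (long) = (F − K)·e^(−rT) = (260.3682 − 257.82) × 0.919209 = 2.3423
Short position value = −(long value) = -R$2.34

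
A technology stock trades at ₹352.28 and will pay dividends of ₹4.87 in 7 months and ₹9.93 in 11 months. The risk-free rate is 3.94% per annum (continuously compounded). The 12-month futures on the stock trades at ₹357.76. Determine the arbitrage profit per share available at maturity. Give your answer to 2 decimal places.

PV(dividends) I = 4.87·e^(−0.0394·7/12) + 9.93·e^(−0.0394·11/12) = 14.3371
Fair futures F* = (S − I)·e^(rT) = (352.28 − 14.3371)·e^0.039400 = 337.9429 × 1.040186 = 351.5235
Market ₹357.76 > fair 351.5235: forward overpriced → cash-and-carry (borrow at r, buy the stock and collect the dividends, short the forward).
Profit at T = |F_mkt − F*| = |357.76 − 351.5235| = ₹6.24 per share

₹6.24 per share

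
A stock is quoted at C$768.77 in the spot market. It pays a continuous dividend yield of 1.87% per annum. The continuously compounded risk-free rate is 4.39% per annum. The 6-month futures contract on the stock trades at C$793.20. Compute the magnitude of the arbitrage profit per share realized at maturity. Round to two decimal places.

C$14.68 per share

Fair futures: F* = S·e^(carry·T), with carry = (r − q) = 0.0439 − 0.0187 = 0.0252
F* = 768.77 · e^(0.0252 × 6/12) = 768.77 · e^0.012600 = 768.77 × 1.012680 = C$778.5180
Market C$793.20 > fair C$778.5180: forward overpriced → cash-and-carry (buy spot, short the forward).
At maturity, profit = |F_mkt − F*| = |793.20 − 778.5180| = C$14.68 per share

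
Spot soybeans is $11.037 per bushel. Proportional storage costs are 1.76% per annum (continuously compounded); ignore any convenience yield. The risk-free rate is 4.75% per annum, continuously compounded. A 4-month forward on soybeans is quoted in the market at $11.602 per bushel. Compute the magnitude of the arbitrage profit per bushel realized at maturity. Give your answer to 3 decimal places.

$0.323 per bushel

Fair forward: F* = S·e^(carry·T), with carry = (r + u) = 0.0475 + 0.0176 = 0.0651
F* = 11.037 · e^(0.0651 × 4/12) = 11.037 · e^0.021700 = 11.037 × 1.021937 = $11.2791
Market $11.602 > fair $11.2791: forward overpriced → cash-and-carry (buy spot, short the forward).
At maturity, profit = |F_mkt − F*| = |11.602 − 11.2791| = $0.323 per bushel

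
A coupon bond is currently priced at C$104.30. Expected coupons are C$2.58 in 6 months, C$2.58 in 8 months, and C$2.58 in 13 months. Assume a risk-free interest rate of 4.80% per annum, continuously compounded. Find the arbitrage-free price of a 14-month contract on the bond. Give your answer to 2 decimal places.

C$102.41

PV(coupons) I = 2.58·e^(−0.0480·6/12) + 2.58·e^(−0.0480·8/12) + 2.58·e^(−0.0480·13/12)
I = 2.5188 + 2.4987 + 2.4493 = 7.4668
F = (S − I)·e^(rT) = (104.30 − 7.4668) · e^(0.0480·14/12)
= 96.8332 · e^0.056000 = 96.8332 × 1.057598 = C$102.41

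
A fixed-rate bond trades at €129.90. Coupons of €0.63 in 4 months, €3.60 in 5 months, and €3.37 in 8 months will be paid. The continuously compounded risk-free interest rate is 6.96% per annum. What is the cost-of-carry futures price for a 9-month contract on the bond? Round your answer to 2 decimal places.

PV(coupons) I = 0.63·e^(−0.0696·4/12) + 3.60·e^(−0.0696·5/12) + 3.37·e^(−0.0696·8/12)
I = 0.6156 + 3.4971 + 3.2172 = 7.3299
F = (S − I)·e^(rT) = (129.90 − 7.3299) · e^(0.0696·9/12)
= 122.5701 · e^0.052200 = 122.5701 × 1.053586 = €129.14

€129.14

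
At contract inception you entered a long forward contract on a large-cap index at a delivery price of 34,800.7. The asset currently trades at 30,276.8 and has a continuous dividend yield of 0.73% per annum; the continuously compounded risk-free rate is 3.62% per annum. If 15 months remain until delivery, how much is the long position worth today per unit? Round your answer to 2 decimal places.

Current fair forward for the remaining 15 months: F = S·e^((r − q)·T), (r − q) = 0.0362 − 0.0073 = 0.0289
F = 30276.8 · e^(0.0289 × 15/12) = 30276.8 × 1.03678544 = 31390.5454
Value of long forward = (F − K)·e^(−rT) = (31390.5454 − 34800.7) · e^(−0.0362·15/12)
= -3410.1546 × 0.95575851 = -3259.28

-3259.28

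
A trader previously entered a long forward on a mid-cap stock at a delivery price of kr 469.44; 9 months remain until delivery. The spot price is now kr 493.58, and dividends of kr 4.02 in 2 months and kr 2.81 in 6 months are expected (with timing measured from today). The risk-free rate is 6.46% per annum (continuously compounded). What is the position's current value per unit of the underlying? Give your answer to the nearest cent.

PV(remaining dividends) I = 4.02·e^(−0.0646·2/12) + 2.81·e^(−0.0646·6/12) = 6.6976
Current forward F = (S − I)·e^(rT) = (493.58 − 6.6976)·e^(0.0646·9/12) = 486.8824 × 1.049643 = 511.0527
Value (long) = (F − K)·e^(−rT) = (511.0527 − 469.44) × 0.952705 = 39.6446
Value = kr 39.64

kr 39.64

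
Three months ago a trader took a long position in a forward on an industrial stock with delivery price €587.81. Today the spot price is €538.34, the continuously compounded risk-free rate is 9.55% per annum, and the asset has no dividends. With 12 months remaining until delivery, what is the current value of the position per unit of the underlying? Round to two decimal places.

€4.07

Current fair forward for the remaining 12 months: F = S·e^(r·T), r = 0.0955
F = 538.34 · e^(0.0955 × 12/12) = 538.34 × 1.100209 = 592.2865
Value of long forward = (F − K)·e^(−rT) = (592.2865 − 587.81) · e^(−0.0955·12/12)
= 4.4765 × 0.908918 = 4.07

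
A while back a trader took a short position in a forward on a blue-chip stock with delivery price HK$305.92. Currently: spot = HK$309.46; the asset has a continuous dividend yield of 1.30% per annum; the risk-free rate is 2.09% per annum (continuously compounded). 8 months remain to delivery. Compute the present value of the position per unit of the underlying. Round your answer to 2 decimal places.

-HK$5.10

Current fair forward for the remaining 8 months: F = S·e^((r − q)·T), (r − q) = 0.0209 − 0.0130 = 0.0079
F = 309.46 · e^(0.0079 × 8/12) = 309.46 × 1.005281 = 311.0943
Value of long forward = (F − K)·e^(−rT) = (311.0943 − 305.92) · e^(−0.0209·8/12)
= 5.1743 × 0.986163 = 5.10
Short position value = −(long value) = -HK$5.10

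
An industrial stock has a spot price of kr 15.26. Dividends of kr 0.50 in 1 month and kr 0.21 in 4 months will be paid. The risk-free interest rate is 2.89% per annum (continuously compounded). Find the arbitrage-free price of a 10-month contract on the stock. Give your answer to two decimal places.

PV(dividends) I = 0.50·e^(−0.0289·1/12) + 0.21·e^(−0.0289·4/12)
I = 0.4988 + 0.2080 = 0.7068
F = (S − I)·e^(rT) = (15.26 − 0.7068) · e^(0.0289·10/12)
= 14.5532 · e^0.024083 = 14.5532 × 1.024375 = kr 14.91

kr 14.91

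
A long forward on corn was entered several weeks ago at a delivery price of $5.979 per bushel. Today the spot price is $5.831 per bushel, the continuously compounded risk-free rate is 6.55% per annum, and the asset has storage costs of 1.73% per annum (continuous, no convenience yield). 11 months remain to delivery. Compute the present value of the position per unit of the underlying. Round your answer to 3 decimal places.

Current fair forward for the remaining 11 months: F = S·e^((r + u)·T), (r + u) = 0.0655 + 0.0173 = 0.0828
F = 5.831 · e^(0.0828 × 11/12) = 5.831 × 1.078855 = 6.2908
Value of long forward = (F − K)·e^(−rT) = (6.2908 − 5.979) · e^(−0.0655·11/12)
= 0.3118 × 0.941725 = 0.294

$0.294 per bushel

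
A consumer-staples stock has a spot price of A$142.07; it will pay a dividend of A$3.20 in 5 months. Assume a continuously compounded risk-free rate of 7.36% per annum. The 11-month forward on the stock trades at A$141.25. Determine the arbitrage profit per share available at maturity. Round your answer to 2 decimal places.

PV(dividends) I = 3.20·e^(−0.0736·5/12) = 3.1034
Fair forward F* = (S − I)·e^(rT) = (142.07 − 3.1034)·e^0.067467 = 138.9666 × 1.069795 = 148.6658
Market A$141.25 < fair 148.6658: forward underpriced → reverse cash-and-carry (short the stock, invest proceeds at r, pay the dividends, go long the forward).
Profit at T = |F_mkt − F*| = |141.25 − 148.6658| = A$7.42 per share

A$7.42 per share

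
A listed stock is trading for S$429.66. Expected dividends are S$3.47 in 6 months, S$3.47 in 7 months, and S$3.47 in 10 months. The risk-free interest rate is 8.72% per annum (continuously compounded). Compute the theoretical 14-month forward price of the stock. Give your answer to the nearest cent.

PV(dividends) I = 3.47·e^(−0.0872·6/12) + 3.47·e^(−0.0872·7/12) + 3.47·e^(−0.0872·10/12)
I = 3.3220 + 3.2979 + 3.2268 = 9.8467
F = (S − I)·e^(rT) = (429.66 − 9.8467) · e^(0.0872·14/12)
= 419.8133 · e^0.101733 = 419.8133 × 1.107088 = S$464.77

S$464.77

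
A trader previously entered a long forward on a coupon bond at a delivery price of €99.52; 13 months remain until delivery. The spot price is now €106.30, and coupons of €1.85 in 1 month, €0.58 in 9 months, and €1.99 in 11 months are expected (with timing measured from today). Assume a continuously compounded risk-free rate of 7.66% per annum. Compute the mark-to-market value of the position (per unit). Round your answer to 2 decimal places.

PV(remaining coupons) I = 1.85·e^(−0.0766·1/12) + 0.58·e^(−0.0766·9/12) + 1.99·e^(−0.0766·11/12) = 4.2409
Current forward F = (S − I)·e^(rT) = (106.30 − 4.2409)·e^(0.0766·13/12) = 102.0591 × 1.086524 = 110.8897
Value (long) = (F − K)·e^(−rT) = (110.8897 − 99.52) × 0.920366 = 10.4643
Value = €10.46

€10.46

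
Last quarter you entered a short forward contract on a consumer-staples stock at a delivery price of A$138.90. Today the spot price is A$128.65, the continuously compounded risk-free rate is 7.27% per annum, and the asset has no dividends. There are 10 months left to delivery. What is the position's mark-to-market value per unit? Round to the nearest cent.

A$2.08

Current fair forward for the remaining 10 months: F = S·e^(r·T), r = 0.0727
F = 128.65 · e^(0.0727 × 10/12) = 128.65 × 1.062456 = 136.6850
Value of long forward = (F − K)·e^(−rT) = (136.6850 − 138.90) · e^(−0.0727·10/12)
= -2.2150 × 0.941215 = -2.08
Short position value = −(long value) = A$2.08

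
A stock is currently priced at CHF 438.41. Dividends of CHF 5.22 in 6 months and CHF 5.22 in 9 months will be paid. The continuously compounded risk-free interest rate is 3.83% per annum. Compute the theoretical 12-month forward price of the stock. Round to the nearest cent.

PV(dividends) I = 5.22·e^(−0.0383·6/12) + 5.22·e^(−0.0383·9/12)
I = 5.1210 + 5.0722 = 10.1932
F = (S − I)·e^(rT) = (438.41 − 10.1932) · e^(0.0383·12/12)
= 428.2168 · e^0.038300 = 428.2168 × 1.039043 = CHF 444.94

CHF 444.94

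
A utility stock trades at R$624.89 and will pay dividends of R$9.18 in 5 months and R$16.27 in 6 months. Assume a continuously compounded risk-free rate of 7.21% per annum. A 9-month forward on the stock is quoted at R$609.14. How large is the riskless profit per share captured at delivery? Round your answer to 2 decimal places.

R$24.50 per share

PV(dividends) I = 9.18·e^(−0.0721·5/12) + 16.27·e^(−0.0721·6/12) = 24.6022
Fair forward F* = (S − I)·e^(rT) = (624.89 − 24.6022)·e^0.054075 = 600.2878 × 1.055564 = 633.6422
Market R$609.14 < fair 633.6422: forward underpriced → reverse cash-and-carry (short the stock, invest proceeds at r, pay the dividends, go long the forward).
Profit at T = |F_mkt − F*| = |609.14 − 633.6422| = R$24.50 per share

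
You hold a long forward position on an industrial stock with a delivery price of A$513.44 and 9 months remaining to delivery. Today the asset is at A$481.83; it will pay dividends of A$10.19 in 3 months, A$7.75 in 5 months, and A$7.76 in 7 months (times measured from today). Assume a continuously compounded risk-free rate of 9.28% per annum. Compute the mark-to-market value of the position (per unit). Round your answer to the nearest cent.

-A$21.85

PV(remaining dividends) I = 10.19·e^(−0.0928·3/12) + 7.75·e^(−0.0928·5/12) + 7.76·e^(−0.0928·7/12) = 24.7635
Current forward F = (S − I)·e^(rT) = (481.83 − 24.7635)·e^(0.0928·9/12) = 457.0665 × 1.072079 = 490.0114
Value (long) = (F − K)·e^(−rT) = (490.0114 − 513.44) × 0.932767 = -21.8534
Value = -A$21.85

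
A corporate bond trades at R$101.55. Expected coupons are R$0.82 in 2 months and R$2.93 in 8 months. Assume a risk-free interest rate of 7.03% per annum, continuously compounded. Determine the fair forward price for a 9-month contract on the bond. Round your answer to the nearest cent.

R$103.25

PV(coupons) I = 0.82·e^(−0.0703·2/12) + 2.93·e^(−0.0703·8/12)
I = 0.8104 + 2.7958 = 3.6062
F = (S − I)·e^(rT) = (101.55 − 3.6062) · e^(0.0703·9/12)
= 97.9438 · e^0.052725 = 97.9438 × 1.054140 = R$103.25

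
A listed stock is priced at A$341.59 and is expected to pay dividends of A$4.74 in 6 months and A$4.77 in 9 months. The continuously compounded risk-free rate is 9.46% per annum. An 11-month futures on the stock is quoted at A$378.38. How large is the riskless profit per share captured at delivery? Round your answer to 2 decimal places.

A$15.62 per share

PV(dividends) I = 4.74·e^(−0.0946·6/12) + 4.77·e^(−0.0946·9/12) = 8.9643
Fair futures F* = (S − I)·e^(rT) = (341.59 − 8.9643)·e^0.086717 = 332.6257 × 1.090588 = 362.7576
Market A$378.38 > fair 362.7576: forward overpriced → cash-and-carry (borrow at r, buy the stock and collect the dividends, short the forward).
Profit at T = |F_mkt − F*| = |378.38 − 362.7576| = A$15.62 per share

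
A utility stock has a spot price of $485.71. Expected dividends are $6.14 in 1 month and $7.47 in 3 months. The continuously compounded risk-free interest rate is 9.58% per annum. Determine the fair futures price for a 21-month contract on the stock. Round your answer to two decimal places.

$558.54

PV(dividends) I = 6.14·e^(−0.0958·1/12) + 7.47·e^(−0.0958·3/12)
I = 6.0912 + 7.2932 = 13.3844
F = (S − I)·e^(rT) = (485.71 − 13.3844) · e^(0.0958·21/12)
= 472.3256 · e^0.167650 = 472.3256 × 1.182523 = $558.54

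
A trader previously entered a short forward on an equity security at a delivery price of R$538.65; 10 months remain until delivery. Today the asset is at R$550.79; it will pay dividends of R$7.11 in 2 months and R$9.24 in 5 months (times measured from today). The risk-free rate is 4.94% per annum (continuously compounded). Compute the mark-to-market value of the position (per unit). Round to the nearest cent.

-R$17.76

PV(remaining dividends) I = 7.11·e^(−0.0494·2/12) + 9.24·e^(−0.0494·5/12) = 16.1035
Current forward F = (S − I)·e^(rT) = (550.79 − 16.1035)·e^(0.0494·10/12) = 534.6865 × 1.042026 = 557.1572
Value (long) = (F − K)·e^(−rT) = (557.1572 − 538.65) × 0.959669 = 17.7608
Short position value = −(long value) = -R$17.76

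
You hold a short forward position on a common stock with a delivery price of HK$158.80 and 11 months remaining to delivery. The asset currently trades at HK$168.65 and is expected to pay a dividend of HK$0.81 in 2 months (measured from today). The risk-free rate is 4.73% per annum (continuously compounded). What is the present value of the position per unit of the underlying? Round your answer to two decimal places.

PV(remaining dividends) I = 0.81·e^(−0.0473·2/12) = 0.8036
Current forward F = (S − I)·e^(rT) = (168.65 − 0.8036)·e^(0.0473·11/12) = 167.8464 × 1.044312 = 175.2840
Value (long) = (F − K)·e^(−rT) = (175.2840 − 158.80) × 0.957568 = 15.7846
Short position value = −(long value) = -HK$15.78

-HK$15.78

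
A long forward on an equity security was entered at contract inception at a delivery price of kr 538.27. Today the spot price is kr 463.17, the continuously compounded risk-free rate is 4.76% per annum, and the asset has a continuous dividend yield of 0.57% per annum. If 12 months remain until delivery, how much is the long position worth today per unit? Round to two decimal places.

-kr 52.71

Current fair forward for the remaining 12 months: F = S·e^((r − q)·T), (r − q) = 0.0476 − 0.0057 = 0.0419
F = 463.17 · e^(0.0419 × 12/12) = 463.17 × 1.042790 = 482.9890
Value of long forward = (F − K)·e^(−rT) = (482.9890 − 538.27) · e^(−0.0476·12/12)
= -55.2810 × 0.953515 = -52.71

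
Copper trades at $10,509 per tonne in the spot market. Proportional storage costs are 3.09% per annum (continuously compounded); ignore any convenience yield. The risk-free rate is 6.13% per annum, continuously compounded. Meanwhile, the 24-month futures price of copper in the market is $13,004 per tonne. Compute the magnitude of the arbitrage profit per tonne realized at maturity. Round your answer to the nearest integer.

$367 per tonne

Fair futures: F* = S·e^(carry·T), with carry = (r + u) = 0.0613 + 0.0309 = 0.0922
F* = 10509 · e^(0.0922 × 24/12) = 10509 · e^0.184400 = 10509 × 1.202497 = $12637.0410
Market $13004 > fair $12637.0410: forward overpriced → cash-and-carry (buy spot, short the forward).
At maturity, profit = |F_mkt − F*| = |13004 − 12637.0410| = $367 per tonne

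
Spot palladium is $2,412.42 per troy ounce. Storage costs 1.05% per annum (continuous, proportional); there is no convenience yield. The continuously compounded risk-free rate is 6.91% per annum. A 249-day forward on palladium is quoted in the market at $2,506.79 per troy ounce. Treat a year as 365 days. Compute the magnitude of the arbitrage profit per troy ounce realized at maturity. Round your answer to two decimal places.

Fair forward: F* = S·e^(carry·T), with carry = (r + u) = 0.0691 + 0.0105 = 0.0796
F* = 2412.42 · e^(0.0796 × 249/365) = 2412.42 · e^0.05430247 = 2412.42 × 1.05580390 = $2547.0424
Market $2506.79 < fair $2547.0424: forward underpriced → reverse cash-and-carry (short spot, go long the forward).
At maturity, profit = |F_mkt − F*| = |2506.79 − 2547.0424| = $40.25 per troy ounce

$40.25 per troy ounce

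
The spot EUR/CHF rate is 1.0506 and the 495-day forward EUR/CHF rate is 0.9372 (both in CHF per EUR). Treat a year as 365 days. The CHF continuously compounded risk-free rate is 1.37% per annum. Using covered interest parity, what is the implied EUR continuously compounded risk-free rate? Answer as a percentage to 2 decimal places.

F = S·e^((r_CHF − r_EUR)T) ⇒ r_EUR = r_CHF − ln(F/S)/T
ln(0.9372/1.0506) = -0.114220; /(495/365) = -0.084223
r_EUR = 0.0137 + 0.084223 = 0.097923
r_EUR = 9.79%

9.79%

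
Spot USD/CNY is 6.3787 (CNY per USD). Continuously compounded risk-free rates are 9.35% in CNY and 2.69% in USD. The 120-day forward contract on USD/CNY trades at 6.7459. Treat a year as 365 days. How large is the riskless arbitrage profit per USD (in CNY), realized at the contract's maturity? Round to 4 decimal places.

0.2260 per USD (in CNY)

Fair forward: F* = S·e^(carry·T), with carry = (r_CNY − r_USD) = 0.0935 − 0.0269 = 0.0666
F* = 6.3787 · e^(0.0666 × 120/365) = 6.3787 · e^0.021896 = 6.3787 × 1.022137 = 6.5199
Market 6.7459 > fair 6.5199: forward overpriced → cash-and-carry (buy spot, short the forward).
At maturity, profit = |F_mkt − F*| = |6.7459 − 6.5199| = 0.2260 per USD (in CNY)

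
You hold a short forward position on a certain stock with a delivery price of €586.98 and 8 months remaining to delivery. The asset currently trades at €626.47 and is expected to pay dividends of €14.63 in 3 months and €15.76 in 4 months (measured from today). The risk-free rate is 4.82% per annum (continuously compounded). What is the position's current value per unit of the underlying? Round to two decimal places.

-€28.09

PV(remaining dividends) I = 14.63·e^(−0.0482·3/12) + 15.76·e^(−0.0482·4/12) = 29.9636
Current forward F = (S − I)·e^(rT) = (626.47 − 29.9636)·e^(0.0482·8/12) = 596.5064 × 1.032655 = 615.9853
Value (long) = (F − K)·e^(−rT) = (615.9853 − 586.98) × 0.968377 = 28.0881
Short position value = −(long value) = -€28.09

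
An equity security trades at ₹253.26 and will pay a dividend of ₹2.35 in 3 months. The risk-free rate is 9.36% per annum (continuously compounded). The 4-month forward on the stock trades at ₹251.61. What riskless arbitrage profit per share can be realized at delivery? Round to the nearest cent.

PV(dividends) I = 2.35·e^(−0.0936·3/12) = 2.2956
Fair forward F* = (S − I)·e^(rT) = (253.26 − 2.2956)·e^0.031200 = 250.9644 × 1.031692 = 258.9180
Market ₹251.61 < fair 258.9180: forward underpriced → reverse cash-and-carry (short the stock, invest proceeds at r, pay the dividends, go long the forward).
Profit at T = |F_mkt − F*| = |251.61 − 258.9180| = ₹7.31 per share

₹7.31 per share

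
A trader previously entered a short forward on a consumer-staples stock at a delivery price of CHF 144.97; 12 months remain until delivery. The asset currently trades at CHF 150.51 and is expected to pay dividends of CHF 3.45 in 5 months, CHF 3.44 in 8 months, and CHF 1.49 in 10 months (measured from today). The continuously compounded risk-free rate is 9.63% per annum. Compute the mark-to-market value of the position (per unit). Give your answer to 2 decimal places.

PV(remaining dividends) I = 3.45·e^(−0.0963·5/12) + 3.44·e^(−0.0963·8/12) + 1.49·e^(−0.0963·10/12) = 7.9155
Current forward F = (S − I)·e^(rT) = (150.51 − 7.9155)·e^(0.0963·12/12) = 142.5945 × 1.101089 = 157.0092
Value (long) = (F − K)·e^(−rT) = (157.0092 − 144.97) × 0.908192 = 10.9339
Short position value = −(long value) = -CHF 10.93

-CHF 10.93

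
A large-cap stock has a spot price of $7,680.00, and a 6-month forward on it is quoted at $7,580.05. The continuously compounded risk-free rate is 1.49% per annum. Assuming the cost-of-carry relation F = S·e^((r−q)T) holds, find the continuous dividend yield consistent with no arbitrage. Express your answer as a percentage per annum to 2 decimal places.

4.11%

From F = S·e^((r−q)T): (r − q) = ln(F/S)/T
ln(7580.05/7680.00) = ln(0.986986) = -0.013099
(r − q) = -0.013099 / (6/12) = -0.026198
q = r − ln(F/S)/T = 0.0149 + 0.026198 = 0.041098
q = 4.11%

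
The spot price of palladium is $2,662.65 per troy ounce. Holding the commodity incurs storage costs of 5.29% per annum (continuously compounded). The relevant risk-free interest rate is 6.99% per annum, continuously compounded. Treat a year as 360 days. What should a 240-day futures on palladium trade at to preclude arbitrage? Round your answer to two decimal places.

$2,889.80 per troy ounce

Net carry = r + u − y = 0.0699 + 0.0529 − 0.0000 = 0.1228
F = S·e^((r+u−y)T) = 2662.65 · e^(0.1228 × 240/360) = 2662.65 · e^0.08186667
= 2662.65 × 1.08531110 = $2,889.80 per troy ounce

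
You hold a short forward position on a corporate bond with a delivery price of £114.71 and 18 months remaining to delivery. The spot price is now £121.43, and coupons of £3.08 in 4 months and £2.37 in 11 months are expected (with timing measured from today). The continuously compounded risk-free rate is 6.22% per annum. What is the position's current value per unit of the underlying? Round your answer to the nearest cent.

PV(remaining coupons) I = 3.08·e^(−0.0622·4/12) + 2.37·e^(−0.0622·11/12) = 5.2554
Current forward F = (S − I)·e^(rT) = (121.43 − 5.2554)·e^(0.0622·18/12) = 116.1746 × 1.097791 = 127.5354
Value (long) = (F − K)·e^(−rT) = (127.5354 − 114.71) × 0.910920 = 11.6829
Short position value = −(long value) = -£11.68

-£11.68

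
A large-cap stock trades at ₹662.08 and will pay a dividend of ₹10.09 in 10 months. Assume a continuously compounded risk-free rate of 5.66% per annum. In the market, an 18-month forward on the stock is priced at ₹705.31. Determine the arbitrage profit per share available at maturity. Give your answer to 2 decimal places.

₹4.96 per share

PV(dividends) I = 10.09·e^(−0.0566·10/12) = 9.6251
Fair forward F* = (S − I)·e^(rT) = (662.08 − 9.6251)·e^0.084900 = 652.4549 × 1.088608 = 710.2676
Market ₹705.31 < fair 710.2676: forward underpriced → reverse cash-and-carry (short the stock, invest proceeds at r, pay the dividends, go long the forward).
Profit at T = |F_mkt − F*| = |705.31 − 710.2676| = ₹4.96 per share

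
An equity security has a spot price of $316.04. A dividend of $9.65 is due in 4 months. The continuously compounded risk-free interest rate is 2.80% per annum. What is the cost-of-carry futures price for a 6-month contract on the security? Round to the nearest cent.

PV(dividends) I = 9.65·e^(−0.0280·4/12)
I = 9.5604
F = (S − I)·e^(rT) = (316.04 − 9.5604) · e^(0.0280·6/12)
= 306.4796 · e^0.014000 = 306.4796 × 1.014098 = $310.80

$310.80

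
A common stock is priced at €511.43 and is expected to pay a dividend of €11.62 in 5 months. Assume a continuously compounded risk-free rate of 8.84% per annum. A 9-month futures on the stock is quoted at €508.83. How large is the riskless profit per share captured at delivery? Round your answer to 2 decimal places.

PV(dividends) I = 11.62·e^(−0.0884·5/12) = 11.1998
Fair futures F* = (S − I)·e^(rT) = (511.43 − 11.1998)·e^0.066300 = 500.2302 × 1.068547 = 534.5195
Market €508.83 < fair 534.5195: forward underpriced → reverse cash-and-carry (short the stock, invest proceeds at r, pay the dividends, go long the forward).
Profit at T = |F_mkt − F*| = |508.83 − 534.5195| = €25.69 per share

€25.69 per share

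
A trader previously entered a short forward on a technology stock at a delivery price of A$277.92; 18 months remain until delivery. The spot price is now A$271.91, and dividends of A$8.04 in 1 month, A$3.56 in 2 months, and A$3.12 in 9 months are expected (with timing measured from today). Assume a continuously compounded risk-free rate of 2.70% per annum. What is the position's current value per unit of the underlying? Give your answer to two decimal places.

PV(remaining dividends) I = 8.04·e^(−0.0270·1/12) + 3.56·e^(−0.0270·2/12) + 3.12·e^(−0.0270·9/12) = 14.6234
Current forward F = (S − I)·e^(rT) = (271.91 − 14.6234)·e^(0.0270·18/12) = 257.2866 × 1.041331 = 267.9205
Value (long) = (F − K)·e^(−rT) = (267.9205 − 277.92) × 0.960309 = -9.6026
Short position value = −(long value) = A$9.60

A$9.60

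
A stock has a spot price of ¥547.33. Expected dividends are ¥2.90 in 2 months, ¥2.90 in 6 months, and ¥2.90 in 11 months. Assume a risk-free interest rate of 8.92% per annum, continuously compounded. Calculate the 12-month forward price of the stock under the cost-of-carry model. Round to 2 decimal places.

¥589.32

PV(dividends) I = 2.90·e^(−0.0892·2/12) + 2.90·e^(−0.0892·6/12) + 2.90·e^(−0.0892·11/12)
I = 2.8572 + 2.7735 + 2.6723 = 8.3030
F = (S − I)·e^(rT) = (547.33 − 8.3030) · e^(0.0892·12/12)
= 539.0270 · e^0.089200 = 539.0270 × 1.093299 = ¥589.32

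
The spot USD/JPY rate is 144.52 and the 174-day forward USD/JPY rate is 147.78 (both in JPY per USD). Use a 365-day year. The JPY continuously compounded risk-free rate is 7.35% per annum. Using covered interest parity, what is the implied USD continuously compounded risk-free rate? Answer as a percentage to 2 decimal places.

F = S·e^((r_JPY − r_USD)T) ⇒ r_USD = r_JPY − ln(F/S)/T
ln(147.78/144.52) = 0.022307; /(174/365) = 0.046793
r_USD = 0.0735 − 0.046793 = 0.026707
r_USD = 2.67%

2.67%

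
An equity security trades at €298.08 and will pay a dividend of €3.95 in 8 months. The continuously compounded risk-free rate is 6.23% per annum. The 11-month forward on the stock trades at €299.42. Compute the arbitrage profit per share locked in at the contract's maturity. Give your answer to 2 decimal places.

€12.17 per share

PV(dividends) I = 3.95·e^(−0.0623·8/12) = 3.7893
Fair forward F* = (S − I)·e^(rT) = (298.08 − 3.7893)·e^0.057108 = 294.2907 × 1.058770 = 311.5862
Market €299.42 < fair 311.5862: forward underpriced → reverse cash-and-carry (short the stock, invest proceeds at r, pay the dividends, go long the forward).
Profit at T = |F_mkt − F*| = |299.42 − 311.5862| = €12.17 per share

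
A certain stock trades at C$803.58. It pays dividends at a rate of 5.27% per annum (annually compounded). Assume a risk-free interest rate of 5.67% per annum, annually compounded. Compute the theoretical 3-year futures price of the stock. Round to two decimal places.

C$812.78

F = S · (1+r)^T / (1+q)^T
= 803.58 × 1.179927 / 1.166578 = 803.58 × 1.011443
F = C$812.78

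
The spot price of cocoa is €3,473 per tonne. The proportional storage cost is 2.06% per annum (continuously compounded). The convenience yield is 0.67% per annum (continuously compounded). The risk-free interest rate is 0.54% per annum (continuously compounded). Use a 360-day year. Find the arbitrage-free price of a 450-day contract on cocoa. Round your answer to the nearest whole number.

€3,558 per tonne

Net carry = r + u − y = 0.0054 + 0.0206 − 0.0067 = 0.0193
F = S·e^((r+u−y)T) = 3473 · e^(0.0193 × 450/360) = 3473 · e^0.024125
= 3473 × 1.024418 = €3,558 per tonne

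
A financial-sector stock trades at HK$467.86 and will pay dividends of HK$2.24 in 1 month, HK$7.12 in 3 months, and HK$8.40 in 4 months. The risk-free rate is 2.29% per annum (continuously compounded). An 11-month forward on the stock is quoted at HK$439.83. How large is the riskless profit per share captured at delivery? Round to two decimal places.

HK$19.93 per share

PV(dividends) I = 2.24·e^(−0.0229·1/12) + 7.12·e^(−0.0229·3/12) + 8.40·e^(−0.0229·4/12) = 17.6512
Fair forward F* = (S − I)·e^(rT) = (467.86 − 17.6512)·e^0.020992 = 450.2088 × 1.021214 = 459.7595
Market HK$439.83 < fair 459.7595: forward underpriced → reverse cash-and-carry (short the stock, invest proceeds at r, pay the dividends, go long the forward).
Profit at T = |F_mkt − F*| = |439.83 − 459.7595| = HK$19.93 per share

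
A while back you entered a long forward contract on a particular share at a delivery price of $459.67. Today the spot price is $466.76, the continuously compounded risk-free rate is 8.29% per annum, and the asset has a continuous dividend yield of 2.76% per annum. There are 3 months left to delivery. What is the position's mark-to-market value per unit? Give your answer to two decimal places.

Current fair forward for the remaining 3 months: F = S·e^((r − q)·T), (r − q) = 0.0829 − 0.0276 = 0.0553
F = 466.76 · e^(0.0553 × 3/12) = 466.76 × 1.013921 = 473.2578
Value of long forward = (F − K)·e^(−rT) = (473.2578 − 459.67) · e^(−0.0829·3/12)
= 13.5878 × 0.979488 = 13.31

$13.31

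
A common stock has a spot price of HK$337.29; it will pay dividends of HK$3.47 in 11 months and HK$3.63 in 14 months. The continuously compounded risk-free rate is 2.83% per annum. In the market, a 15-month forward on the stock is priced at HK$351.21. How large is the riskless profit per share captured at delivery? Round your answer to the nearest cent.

HK$8.92 per share

PV(dividends) I = 3.47·e^(−0.0283·11/12) + 3.63·e^(−0.0283·14/12) = 6.8932
Fair forward F* = (S − I)·e^(rT) = (337.29 − 6.8932)·e^0.035375 = 330.3968 × 1.036008 = 342.2937
Market HK$351.21 > fair 342.2937: forward overpriced → cash-and-carry (borrow at r, buy the stock and collect the dividends, short the forward).
Profit at T = |F_mkt − F*| = |351.21 − 342.2937| = HK$8.92 per share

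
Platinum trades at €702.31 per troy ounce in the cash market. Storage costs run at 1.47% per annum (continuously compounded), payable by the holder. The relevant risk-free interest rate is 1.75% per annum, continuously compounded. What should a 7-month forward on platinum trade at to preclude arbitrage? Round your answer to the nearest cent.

Net carry = r + u − y = 0.0175 + 0.0147 − 0.0000 = 0.0322
F = S·e^((r+u−y)T) = 702.31 · e^(0.0322 × 7/12) = 702.31 · e^0.018783
= 702.31 × 1.018961 = €715.63 per troy ounce

€715.63 per troy ounce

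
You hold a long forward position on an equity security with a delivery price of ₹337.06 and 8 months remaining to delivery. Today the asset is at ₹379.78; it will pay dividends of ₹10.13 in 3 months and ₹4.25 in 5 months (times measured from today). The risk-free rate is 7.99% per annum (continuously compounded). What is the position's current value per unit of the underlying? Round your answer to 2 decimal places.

₹46.16

PV(remaining dividends) I = 10.13·e^(−0.0799·3/12) + 4.25·e^(−0.0799·5/12) = 14.0405
Current forward F = (S − I)·e^(rT) = (379.78 − 14.0405)·e^(0.0799·8/12) = 365.7395 × 1.054711 = 385.7495
Value (long) = (F − K)·e^(−rT) = (385.7495 − 337.06) × 0.948127 = 46.1638
Value = ₹46.16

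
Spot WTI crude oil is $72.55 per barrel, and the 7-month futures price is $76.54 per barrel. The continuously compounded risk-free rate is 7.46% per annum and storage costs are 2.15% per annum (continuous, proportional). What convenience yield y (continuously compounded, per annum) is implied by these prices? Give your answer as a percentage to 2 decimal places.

0.43%

F = S·e^((r+u−y)T) ⇒ (r+u−y) = ln(F/S)/T
ln(76.54/72.55) = 0.053538; /T ⇒ 0.091779
y = r + u − ln(F/S)/T = 0.0746 + 0.0215 − 0.091779 = 0.004321
y = 0.43%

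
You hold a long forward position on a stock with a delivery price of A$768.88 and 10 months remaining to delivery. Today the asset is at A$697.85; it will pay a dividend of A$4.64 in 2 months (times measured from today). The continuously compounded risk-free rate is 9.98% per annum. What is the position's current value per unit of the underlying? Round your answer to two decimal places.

-A$14.24

PV(remaining dividends) I = 4.64·e^(−0.0998·2/12) = 4.5635
Current forward F = (S − I)·e^(rT) = (697.85 − 4.5635)·e^(0.0998·10/12) = 693.2865 × 1.086723 = 753.4104
Value (long) = (F − K)·e^(−rT) = (753.4104 − 768.88) × 0.920198 = -14.2351
Value = -A$14.24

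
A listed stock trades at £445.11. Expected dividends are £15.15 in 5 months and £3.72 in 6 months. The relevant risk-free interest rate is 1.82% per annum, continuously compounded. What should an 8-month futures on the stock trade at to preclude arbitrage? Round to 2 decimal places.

PV(dividends) I = 15.15·e^(−0.0182·5/12) + 3.72·e^(−0.0182·6/12)
I = 15.0355 + 3.6863 = 18.7218
F = (S − I)·e^(rT) = (445.11 − 18.7218) · e^(0.0182·8/12)
= 426.3882 · e^0.012133 = 426.3882 × 1.012207 = £431.59

£431.59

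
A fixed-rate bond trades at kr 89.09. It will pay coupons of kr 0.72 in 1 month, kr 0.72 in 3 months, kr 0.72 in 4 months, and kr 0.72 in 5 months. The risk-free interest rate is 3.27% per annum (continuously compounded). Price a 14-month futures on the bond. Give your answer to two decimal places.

kr 89.59

PV(coupons) I = 0.72·e^(−0.0327·1/12) + 0.72·e^(−0.0327·3/12) + 0.72·e^(−0.0327·4/12) + 0.72·e^(−0.0327·5/12)
I = 0.7180 + 0.7141 + 0.7122 + 0.7103 = 2.8546
F = (S − I)·e^(rT) = (89.09 − 2.8546) · e^(0.0327·14/12)
= 86.2354 · e^0.038150 = 86.2354 × 1.038887 = kr 89.59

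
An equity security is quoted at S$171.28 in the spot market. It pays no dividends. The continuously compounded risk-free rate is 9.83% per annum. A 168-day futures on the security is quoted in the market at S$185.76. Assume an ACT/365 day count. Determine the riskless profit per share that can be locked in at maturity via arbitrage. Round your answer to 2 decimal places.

S$6.55 per share

Fair futures: F* = S·e^(carry·T), with carry = r = 0.0983
F* = 171.28 · e^(0.0983 × 168/365) = 171.28 · e^0.045245 = 171.28 × 1.046284 = S$179.2075
Market S$185.76 > fair S$179.2075: forward overpriced → cash-and-carry (buy spot, short the forward).
At maturity, profit = |F_mkt − F*| = |185.76 − 179.2075| = S$6.55 per share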